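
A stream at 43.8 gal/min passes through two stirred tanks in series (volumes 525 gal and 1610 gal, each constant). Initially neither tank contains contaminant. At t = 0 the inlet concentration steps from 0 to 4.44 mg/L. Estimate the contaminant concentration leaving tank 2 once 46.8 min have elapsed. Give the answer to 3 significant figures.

2.64 mg/L

Time constants: τᵢ = Vᵢ/Q for each well-mixed tank.
τ₁ = 525/43.8 = 11.986 min; τ₂ = 1610/43.8 = 36.758 min.
Tank 1: C₁ = C_in(1 − e^(−t/τ₁)). Tank 2 (τ₁ ≠ τ₂): C₂ = C_in[1 − (τ₁ e^(−t/τ₁) − τ₂ e^(−t/τ₂))/(τ₁ − τ₂)].
At t = 46.8: e^(−t/τ₁) = 0.020152, e^(−t/τ₂) = 0.27994.
C₂ = 4.44·[1 − (11.986·0.020152 − 36.758·0.27994)/(-24.772)] = 4.44·0.59436 = 2.6390 mg/L.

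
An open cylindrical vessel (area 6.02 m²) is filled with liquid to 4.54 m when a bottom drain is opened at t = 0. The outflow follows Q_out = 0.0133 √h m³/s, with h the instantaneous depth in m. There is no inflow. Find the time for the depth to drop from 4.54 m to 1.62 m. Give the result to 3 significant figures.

777 s

A dh/dt = −Q_out = −0.0133 √h.
This is separable: 2 d(√h)/dt = −0.0133/A, so √h = √h₀ − (0.0133/(2A)) t.
t = 2A(√h₀ − √h)/0.0133 = 2·6.02·(√4.54 − √1.62)/0.0133
  = 12.040 × (2.1307 − 1.2728) / 0.0133 = 776.66 s.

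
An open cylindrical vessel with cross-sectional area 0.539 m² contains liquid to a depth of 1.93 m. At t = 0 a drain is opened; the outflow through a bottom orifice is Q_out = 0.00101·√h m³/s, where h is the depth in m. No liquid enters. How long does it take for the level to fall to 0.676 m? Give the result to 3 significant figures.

605 s

A dh/dt = −Q_out = −0.00101 √h.
Separate and integrate: 2(√h − √h₀) = −(0.00101/A) t.
t = 2A(√h₀ − √h)/0.00101 = 2·0.539·(√1.93 − √0.676)/0.00101
  = 1.0780 × (1.3892 − 0.82219) / 0.00101 = 605.23 s.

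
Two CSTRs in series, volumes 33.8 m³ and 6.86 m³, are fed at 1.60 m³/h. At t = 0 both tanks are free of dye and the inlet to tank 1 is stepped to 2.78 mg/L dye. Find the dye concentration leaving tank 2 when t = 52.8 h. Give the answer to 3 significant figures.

Each tank obeys Vᵢ dCᵢ/dt = Q(Cᵢ₋₁ − Cᵢ), so τᵢ = Vᵢ/Q.
τ₁ = 33.8/1.60 = 21.125 h; τ₂ = 6.86/1.60 = 4.2875 h.
Tank 1: C₁ = C_in(1 − e^(−t/τ₁)). Tank 2 (τ₁ ≠ τ₂): C₂ = C_in[1 − (τ₁ e^(−t/τ₁) − τ₂ e^(−t/τ₂))/(τ₁ − τ₂)].
At t = 52.8: e^(−t/τ₁) = 0.082134, e^(−t/τ₂) = 4.4846e-06.
C₂ = 2.78·[1 − (21.125·0.082134 − 4.2875·4.4846e-06)/(16.837)] = 2.78·0.89695 = 2.4935 mg/L.

2.49 mg/L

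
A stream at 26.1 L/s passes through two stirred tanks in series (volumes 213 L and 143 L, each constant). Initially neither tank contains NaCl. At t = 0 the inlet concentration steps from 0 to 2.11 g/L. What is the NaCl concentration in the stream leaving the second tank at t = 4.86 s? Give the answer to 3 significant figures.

Each tank obeys Vᵢ dCᵢ/dt = Q(Cᵢ₋₁ − Cᵢ), so τᵢ = Vᵢ/Q.
τ₁ = 213/26.1 = 8.1609 s; τ₂ = 143/26.1 = 5.4789 s.
Tank 1: C₁ = C_in(1 − e^(−t/τ₁)). Tank 2 (τ₁ ≠ τ₂): C₂ = C_in[1 − (τ₁ e^(−t/τ₁) − τ₂ e^(−t/τ₂))/(τ₁ − τ₂)].
At t = 4.86: e^(−t/τ₁) = 0.55128, e^(−t/τ₂) = 0.41188.
C₂ = 2.11·[1 − (8.1609·0.55128 − 5.4789·0.41188)/(2.6820)] = 2.11·0.16395 = 0.34594 g/L.

0.346 g/L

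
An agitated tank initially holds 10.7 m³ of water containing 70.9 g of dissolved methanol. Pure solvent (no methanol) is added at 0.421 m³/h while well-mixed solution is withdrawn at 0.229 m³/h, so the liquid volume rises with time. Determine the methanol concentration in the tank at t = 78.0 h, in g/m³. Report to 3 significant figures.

0.972 g/m³

Let m(t) be the amount of methanol. Volume: V(t) = V₀ + (Q_in − Q_out) t = 10.7 + 0.19200 t; V(78.0) = 25.676 m³.
Solute balance: dm/dt = 0 − Q_out C = −Q_out m/V(t).
dm/m = −Q_out dt/(V₀ + 0.19200 t); integrating gives ln(m/m₀) = −(Q_out/(Q_in−Q_out)) ln(V/V₀).
m = m₀ (V₀/V)^(Q_out/(Q_in−Q_out)) = 70.9 × (10.7/25.676)^(1.1927) = 24.960 g.
C = m/V = 24.960/25.676 = 0.97212 g/m³.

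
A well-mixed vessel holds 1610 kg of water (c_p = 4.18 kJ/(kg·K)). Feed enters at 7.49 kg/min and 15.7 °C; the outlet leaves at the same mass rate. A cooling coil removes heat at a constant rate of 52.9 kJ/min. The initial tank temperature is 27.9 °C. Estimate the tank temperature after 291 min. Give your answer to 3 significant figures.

17.6 °C

M c_p dT/dt = ṁ c_p (T_in − T) − Q̇.
τ = M/ṁ = 214.95 min; T_ss = T_in − Q̇/(ṁ c_p) = 15.7 − 52.9/(7.49·4.18) = 14.010 °C.
Integrating: T(t) = T_ss + (T₀ − T_ss) e^(−t/τ).
T(291) = 14.010 + (13.890)·e^(−291/214.95) = 14.010 + (13.890)·0.25826 = 17.598 °C.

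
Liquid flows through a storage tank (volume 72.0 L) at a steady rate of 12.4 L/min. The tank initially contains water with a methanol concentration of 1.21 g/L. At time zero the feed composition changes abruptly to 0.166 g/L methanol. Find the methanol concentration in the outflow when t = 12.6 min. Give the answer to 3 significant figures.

0.285 g/L

Transient balance on the dissolved component: V dC/dt = Q(C_in − C).
So dC/dt = (C_in − C)/τ with τ = V/Q = 72.0/12.4 = 5.8065 min.
C approaches C_in exponentially: C(t) = C_in + (C₀ − C_in) e^(−t/τ).
C(12.6) = 0.166 + (1.21 − 0.166)·e^(−12.6/5.8065) = 0.166 + (1.0440)·0.11418 = 0.28520 g/L.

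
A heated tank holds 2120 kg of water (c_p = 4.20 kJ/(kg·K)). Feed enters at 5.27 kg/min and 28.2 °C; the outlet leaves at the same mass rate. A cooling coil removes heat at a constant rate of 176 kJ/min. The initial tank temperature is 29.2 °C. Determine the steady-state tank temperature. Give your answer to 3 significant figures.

20.2 °C

M c_p dT/dt = ṁ c_p (T_in − T) − Q̇.
At steady state dT/dt = 0 ⇒ T_ss = T_in − Q̇/(ṁ c_p) = 28.2 − 176/(5.27·4.20) = 20.248 °C.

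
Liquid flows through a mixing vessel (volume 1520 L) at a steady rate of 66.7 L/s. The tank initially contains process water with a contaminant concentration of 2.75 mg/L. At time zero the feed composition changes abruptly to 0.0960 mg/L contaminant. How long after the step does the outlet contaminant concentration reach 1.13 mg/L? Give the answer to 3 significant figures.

Species balance: V dC/dt = Q(C_in − C) ⇒ τ = V/Q = 22.789 s.
C(t) = C_in + (C₀ − C_in) e^(−t/τ). Set C = 1.13 and solve for t:
e^(−t/τ) = (C − C_in)/(C₀ − C_in) = (1.13 − 0.0960)/(2.75 − 0.0960) = 0.38960
t = −τ ln(…) = 22.789 × 0.94263 = 21.481 s.

21.5 s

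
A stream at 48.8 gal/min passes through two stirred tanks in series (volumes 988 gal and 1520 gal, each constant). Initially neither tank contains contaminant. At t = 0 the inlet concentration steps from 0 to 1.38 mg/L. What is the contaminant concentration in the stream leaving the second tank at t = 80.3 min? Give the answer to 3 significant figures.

1.13 mg/L

Time constants: τᵢ = Vᵢ/Q for each well-mixed tank.
τ₁ = 988/48.8 = 20.246 min; τ₂ = 1520/48.8 = 31.148 min.
Solving the cascade with C₁(0)=C₂(0)=0 gives C₂(t) = C_in[1 − (τ₁ e^(−t/τ₁) − τ₂ e^(−t/τ₂))/(τ₁ − τ₂)].
At t = 80.3: e^(−t/τ₁) = 0.018945, e^(−t/τ₂) = 0.075922.
C₂ = 1.38·[1 − (20.246·0.018945 − 31.148·0.075922)/(-10.902)] = 1.38·0.81826 = 1.1292 mg/L.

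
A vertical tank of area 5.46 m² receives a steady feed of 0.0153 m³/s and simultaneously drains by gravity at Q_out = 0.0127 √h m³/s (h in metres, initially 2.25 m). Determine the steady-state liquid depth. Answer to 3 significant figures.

A dh/dt = Q_in − 0.0127 √h. Steady state requires inflow = outflow:
Q_in = 0.0127 √h_ss ⇒ √h_ss = 0.0153/0.0127 = 1.2047.
h_ss = 1.2047² = 1.4514 m. (Since h₀ = 2.25 m > h_ss, the level will fall toward this value.)

1.45 m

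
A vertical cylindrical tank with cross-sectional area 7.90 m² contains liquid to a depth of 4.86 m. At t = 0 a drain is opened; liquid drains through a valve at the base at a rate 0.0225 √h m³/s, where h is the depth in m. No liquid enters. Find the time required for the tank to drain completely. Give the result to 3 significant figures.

With no inflow, A dh/dt = −0.0225 √h.
∫ h^(−1/2) dh = −(0.0225/A) ∫ dt, giving 2√h = 2√h₀ − (0.0225/A) t.
Tank is empty when √h = 0: t_empty = 2A√h₀/0.0225.
t_empty = 2·7.90·√4.86/0.0225 = 15.800·2.2045/0.0225 = 1548.1 s.

1550 s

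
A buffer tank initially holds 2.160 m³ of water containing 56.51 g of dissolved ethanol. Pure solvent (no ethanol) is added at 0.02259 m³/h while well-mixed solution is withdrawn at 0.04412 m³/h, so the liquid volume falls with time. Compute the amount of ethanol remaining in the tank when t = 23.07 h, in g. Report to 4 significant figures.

Total volume: dV/dt = Q_in − Q_out = -0.0215300 m³/h, so V(t) = 2.160 − 0.0215300 t and V(23.07) = 1.66330 m³.
Species balance (pure solvent in): dm/dt = −Q_out · m/V(t).
Separate: dm/m = −Q_out dt/V(t) ⇒ ln(m/m₀) = −(Q_out/(Q_in−Q_out)) ln(V/V₀).
m = m₀ (V₀/V)^(Q_out/(Q_in−Q_out)) = 56.51 × (2.160/1.66330)^(-2.04923) = 33.0806 g.

33.08 g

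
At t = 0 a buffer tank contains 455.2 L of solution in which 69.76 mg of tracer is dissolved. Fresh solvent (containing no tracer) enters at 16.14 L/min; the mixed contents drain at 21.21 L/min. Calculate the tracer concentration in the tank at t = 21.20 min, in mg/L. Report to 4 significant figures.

0.06502 mg/L

Total volume: dV/dt = Q_in − Q_out = -5.07000 L/min, so V(t) = 455.2 − 5.07000 t and V(21.20) = 347.716 L.
Species balance (pure solvent in): dm/dt = −Q_out · m/V(t).
Separate: dm/m = −Q_out dt/V(t) ⇒ ln(m/m₀) = −(Q_out/(Q_in−Q_out)) ln(V/V₀).
m = m₀ (V₀/V)^(Q_out/(Q_in−Q_out)) = 69.76 × (455.2/347.716)^(-4.18343) = 22.6068 mg.
C = m/V = 22.6068/347.716 = 0.0650151 mg/L.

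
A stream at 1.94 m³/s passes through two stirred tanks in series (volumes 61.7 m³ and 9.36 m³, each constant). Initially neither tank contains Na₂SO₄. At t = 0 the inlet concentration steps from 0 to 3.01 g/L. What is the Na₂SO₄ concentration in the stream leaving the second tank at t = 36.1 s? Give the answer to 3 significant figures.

1.87 g/L

Species balance on tank i: dCᵢ/dt = (Cᵢ₋₁ − Cᵢ)/τᵢ with τᵢ = Vᵢ/Q.
τ₁ = 61.7/1.94 = 31.804 s; τ₂ = 9.36/1.94 = 4.8247 s.
Tank 1: C₁ = C_in(1 − e^(−t/τ₁)). Tank 2 (τ₁ ≠ τ₂): C₂ = C_in[1 − (τ₁ e^(−t/τ₁) − τ₂ e^(−t/τ₂))/(τ₁ − τ₂)].
At t = 36.1: e^(−t/τ₁) = 0.32140, e^(−t/τ₂) = 0.00056298.
C₂ = 3.01·[1 − (31.804·0.32140 − 4.8247·0.00056298)/(26.979)] = 3.01·0.62123 = 1.8699 g/L.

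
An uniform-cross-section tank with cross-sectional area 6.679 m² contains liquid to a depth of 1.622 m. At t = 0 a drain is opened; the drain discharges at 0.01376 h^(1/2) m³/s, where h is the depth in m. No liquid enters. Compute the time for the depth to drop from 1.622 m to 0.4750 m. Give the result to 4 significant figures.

567.3 s

A dh/dt = −Q_out = −0.01376 √h.
∫ h^(−1/2) dh = −(0.01376/A) ∫ dt, giving 2√h = 2√h₀ − (0.01376/A) t.
t = 2A(√h₀ − √h)/0.01376 = 2·6.679·(√1.622 − √0.4750)/0.01376
  = 13.3580 × (1.27358 − 0.689202) / 0.01376 = 567.303 s.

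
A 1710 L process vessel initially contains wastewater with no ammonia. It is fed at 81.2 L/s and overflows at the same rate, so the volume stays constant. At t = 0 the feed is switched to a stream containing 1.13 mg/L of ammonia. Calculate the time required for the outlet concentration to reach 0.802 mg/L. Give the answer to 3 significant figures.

Species balance on the tank: V dC/dt = Q(C_in − C), so τ = V/Q = 21.059 s.
C(t) = C_in + (C₀ − C_in) e^(−t/τ). Set C = 0.802 and solve for t:
e^(−t/τ) = (C − C_in)/(C₀ − C_in) = (0.802 − 1.13)/(0 − 1.13) = 0.29027
t = −τ ln(…) = 21.059 × 1.2370 = 26.049 s.

26.0 s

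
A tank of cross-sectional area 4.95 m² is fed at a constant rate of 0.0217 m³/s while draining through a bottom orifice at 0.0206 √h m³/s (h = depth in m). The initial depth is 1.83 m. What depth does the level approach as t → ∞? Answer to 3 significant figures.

1.11 m

A dh/dt = Q_in − 0.0206 √h. Steady state requires inflow = outflow:
Q_in = 0.0206 √h_ss ⇒ √h_ss = 0.0217/0.0206 = 1.0534.
h_ss = 1.0534² = 1.1096 m. (Since h₀ = 1.83 m > h_ss, the level will fall toward this value.)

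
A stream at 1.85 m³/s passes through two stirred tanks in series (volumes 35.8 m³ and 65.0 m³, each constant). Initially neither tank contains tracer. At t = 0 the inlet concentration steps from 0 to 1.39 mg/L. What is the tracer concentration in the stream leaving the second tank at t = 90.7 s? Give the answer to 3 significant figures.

1.17 mg/L

Species balance on tank i: dCᵢ/dt = (Cᵢ₋₁ − Cᵢ)/τᵢ with τᵢ = Vᵢ/Q.
τ₁ = 35.8/1.85 = 19.351 s; τ₂ = 65.0/1.85 = 35.135 s.
Solving the cascade with C₁(0)=C₂(0)=0 gives C₂(t) = C_in[1 − (τ₁ e^(−t/τ₁) − τ₂ e^(−t/τ₂))/(τ₁ − τ₂)].
At t = 90.7: e^(−t/τ₁) = 0.0092142, e^(−t/τ₂) = 0.075663.
C₂ = 1.39·[1 − (19.351·0.0092142 − 35.135·0.075663)/(-15.784)] = 1.39·0.84287 = 1.1716 mg/L.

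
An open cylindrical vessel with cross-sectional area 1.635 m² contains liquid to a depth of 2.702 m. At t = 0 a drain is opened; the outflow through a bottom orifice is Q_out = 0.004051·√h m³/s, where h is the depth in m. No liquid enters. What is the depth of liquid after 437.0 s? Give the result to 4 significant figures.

1.215 m

With no inflow, A dh/dt = −0.004051 √h.
This is separable: 2 d(√h)/dt = −0.004051/A, so √h = √h₀ − (0.004051/(2A)) t.
√h = √2.702 − 0.004051·437.0/(2·1.635) = 1.64378 − 0.541372 = 1.10240.
h = 1.10240² = 1.21529 m.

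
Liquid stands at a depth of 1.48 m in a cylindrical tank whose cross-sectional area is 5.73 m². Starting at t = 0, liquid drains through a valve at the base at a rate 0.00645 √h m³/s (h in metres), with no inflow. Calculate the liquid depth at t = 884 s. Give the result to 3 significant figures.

0.517 m

Mass balance (ρ constant): A dh/dt = −0.00645 √h.
This is separable: 2 d(√h)/dt = −0.00645/A, so √h = √h₀ − (0.00645/(2A)) t.
√h = √1.48 − 0.00645·884/(2·5.73) = 1.2166 − 0.49754 = 0.71901.
h = 0.71901² = 0.51698 m.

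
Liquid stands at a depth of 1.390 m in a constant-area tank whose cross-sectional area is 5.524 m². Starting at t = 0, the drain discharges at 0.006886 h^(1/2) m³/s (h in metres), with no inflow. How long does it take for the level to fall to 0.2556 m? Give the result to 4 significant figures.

A dh/dt = −Q_out = −0.006886 √h.
∫ h^(−1/2) dh = −(0.006886/A) ∫ dt, giving 2√h = 2√h₀ − (0.006886/A) t.
t = 2A(√h₀ − √h)/0.006886 = 2·5.524·(√1.390 − √0.2556)/0.006886
  = 11.0480 × (1.17898 − 0.505569) / 0.006886 = 1080.43 s.

1080 s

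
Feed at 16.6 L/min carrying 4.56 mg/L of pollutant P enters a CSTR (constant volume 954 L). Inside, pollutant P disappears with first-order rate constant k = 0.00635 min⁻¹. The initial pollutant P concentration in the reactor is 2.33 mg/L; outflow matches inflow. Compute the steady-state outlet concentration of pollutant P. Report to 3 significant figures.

3.34 mg/L

Species balance: V dC/dt = Q C_in − Q C − k V C.
At steady state: 0 = Q C_in − (Q + kV) C_ss, so C_ss = Q C_in/(Q + kV).
C_ss = 16.6·4.56/(16.6 + 0.00635·954) = 75.696/22.658 = 3.3408 mg/L.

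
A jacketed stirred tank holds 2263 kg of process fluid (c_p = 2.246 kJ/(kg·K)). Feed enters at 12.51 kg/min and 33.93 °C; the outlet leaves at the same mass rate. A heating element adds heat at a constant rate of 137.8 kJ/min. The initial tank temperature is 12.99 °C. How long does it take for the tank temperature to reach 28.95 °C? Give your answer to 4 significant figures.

M c_p dT/dt = ṁ c_p (T_in − T) + Q̇.
τ = M/ṁ = 180.895 min; T_ss = T_in + Q̇/(ṁ c_p) = 38.8344 °C.
T(t) = T_ss + (T₀ − T_ss) e^(−t/τ). Set T = 28.95:
e^(−t/τ) = (28.95 − 38.8344)/(12.99 − 38.8344) = 0.382457
t = −180.895 · ln(0.382457) = 173.865 min.

173.9 min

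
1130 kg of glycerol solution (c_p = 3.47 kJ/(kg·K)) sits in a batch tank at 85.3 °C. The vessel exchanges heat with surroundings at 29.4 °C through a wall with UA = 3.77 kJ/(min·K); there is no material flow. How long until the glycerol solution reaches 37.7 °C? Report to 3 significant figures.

1980 min

Lumped-capacitance energy balance: M c_p dT/dt = UA(T_amb − T).
τ = M c_p/UA = 1040.1 min; T_ss = T_amb = 29.400 °C.
T(t) = T_ss + (T₀ − T_ss)e^(−t/τ); set T = 37.7:
t = −τ ln[(T − T_ss)/(T₀ − T_ss)] = −1040.1 · ln(0.14848) = 1983.8 min.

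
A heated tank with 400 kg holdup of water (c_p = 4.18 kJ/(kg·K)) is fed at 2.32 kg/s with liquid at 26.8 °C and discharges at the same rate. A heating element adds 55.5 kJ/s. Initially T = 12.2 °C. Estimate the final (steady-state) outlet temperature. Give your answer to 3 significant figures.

32.5 °C

M c_p dT/dt = ṁ c_p (T_in − T) + Q̇.
At steady state dT/dt = 0 ⇒ T_ss = T_in + Q̇/(ṁ c_p) = 26.8 + 55.5/(2.32·4.18) = 32.523 °C.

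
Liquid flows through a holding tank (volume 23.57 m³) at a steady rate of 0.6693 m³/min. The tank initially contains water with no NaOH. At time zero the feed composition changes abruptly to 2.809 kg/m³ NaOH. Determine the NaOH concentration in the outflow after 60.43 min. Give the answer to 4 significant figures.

Species balance on the tank: V dC/dt = Q(C_in − C).
Rewrite as dC/dt + C/τ = C_in/τ, τ = V/Q = 35.2159 min.
C approaches C_in exponentially: C(t) = C_in + (C₀ − C_in) e^(−t/τ).
C(60.43) = 2.809 + (0 − 2.809)·e^(−60.43/35.2159) = 2.809 + (-2.80900)·0.179786 = 2.30398 kg/m³.

2.304 kg/m³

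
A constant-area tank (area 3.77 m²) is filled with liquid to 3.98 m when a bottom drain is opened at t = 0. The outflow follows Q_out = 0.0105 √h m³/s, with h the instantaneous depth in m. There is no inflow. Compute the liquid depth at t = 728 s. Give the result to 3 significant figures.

0.963 m

With no inflow, A dh/dt = −0.0105 √h.
∫ h^(−1/2) dh = −(0.0105/A) ∫ dt, giving 2√h = 2√h₀ − (0.0105/A) t.
√h = √3.98 − 0.0105·728/(2·3.77) = 1.9950 − 1.0138 = 0.98120.
h = 0.98120² = 0.96275 m.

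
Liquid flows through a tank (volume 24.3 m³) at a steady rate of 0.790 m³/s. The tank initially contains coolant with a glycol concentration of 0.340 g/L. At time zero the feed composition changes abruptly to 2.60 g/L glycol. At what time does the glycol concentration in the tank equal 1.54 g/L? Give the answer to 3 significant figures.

23.3 s

Transient balance on the dissolved component: V dC/dt = Q(C_in − C), so τ = V/Q = 30.759 s.
C(t) = C_in + (C₀ − C_in) e^(−t/τ). Set C = 1.54 and solve for t:
e^(−t/τ) = (C − C_in)/(C₀ − C_in) = (1.54 − 2.60)/(0.340 − 2.60) = 0.46903
t = −τ ln(…) = 30.759 × 0.75710 = 23.288 s.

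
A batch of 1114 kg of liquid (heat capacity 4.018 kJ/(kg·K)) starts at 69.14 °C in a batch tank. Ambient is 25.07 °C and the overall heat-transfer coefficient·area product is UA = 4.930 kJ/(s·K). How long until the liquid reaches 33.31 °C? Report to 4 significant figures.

Heat balance on the well-mixed liquid: M c_p dT/dt = −UA(T − T_amb).
τ = M c_p/UA = 907.921 s; T_ss = T_amb = 25.0700 °C.
T(t) = T_ss + (T₀ − T_ss)e^(−t/τ); set T = 33.31:
t = −τ ln[(T − T_ss)/(T₀ − T_ss)] = −907.921 · ln(0.186975) = 1522.38 s.

1522 s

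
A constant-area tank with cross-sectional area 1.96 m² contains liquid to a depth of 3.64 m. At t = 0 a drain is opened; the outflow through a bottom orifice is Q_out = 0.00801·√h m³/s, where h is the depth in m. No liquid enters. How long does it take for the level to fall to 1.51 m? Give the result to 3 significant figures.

332 s

With no inflow, A dh/dt = −0.00801 √h.
This is separable: 2 d(√h)/dt = −0.00801/A, so √h = √h₀ − (0.00801/(2A)) t.
t = 2A(√h₀ − √h)/0.00801 = 2·1.96·(√3.64 − √1.51)/0.00801
  = 3.9200 × (1.9079 − 1.2288) / 0.00801 = 332.32 s.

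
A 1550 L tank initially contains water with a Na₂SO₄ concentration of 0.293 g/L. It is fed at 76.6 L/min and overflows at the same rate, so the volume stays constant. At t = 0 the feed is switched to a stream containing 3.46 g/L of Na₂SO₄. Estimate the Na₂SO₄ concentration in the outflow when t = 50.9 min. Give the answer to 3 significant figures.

Species balance on the tank: V dC/dt = Q(C_in − C).
Time constant τ = V/Q = 1550/76.6 = 20.235 min.
C approaches C_in exponentially: C(t) = C_in + (C₀ − C_in) e^(−t/τ).
C(50.9) = 3.46 + (0.293 − 3.46)·e^(−50.9/20.235) = 3.46 + (-3.1670)·0.080827 = 3.2040 g/L.

3.20 g/L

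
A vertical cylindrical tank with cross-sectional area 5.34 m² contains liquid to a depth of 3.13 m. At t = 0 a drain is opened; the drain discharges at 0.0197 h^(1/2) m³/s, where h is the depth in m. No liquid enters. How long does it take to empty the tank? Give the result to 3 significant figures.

Accumulation of liquid (constant cross-section A): A dh/dt = −0.0197 √h.
This is separable: 2 d(√h)/dt = −0.0197/A, so √h = √h₀ − (0.0197/(2A)) t.
Tank is empty when √h = 0: t_empty = 2A√h₀/0.0197.
t_empty = 2·5.34·√3.13/0.0197 = 10.680·1.7692/0.0197 = 959.13 s.

959 s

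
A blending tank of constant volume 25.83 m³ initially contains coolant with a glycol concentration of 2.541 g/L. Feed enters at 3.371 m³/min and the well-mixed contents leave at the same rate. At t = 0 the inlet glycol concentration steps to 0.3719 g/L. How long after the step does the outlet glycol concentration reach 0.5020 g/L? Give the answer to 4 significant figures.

Species balance: V dC/dt = Q(C_in − C) ⇒ τ = V/Q = 7.66241 min.
C(t) = C_in + (C₀ − C_in) e^(−t/τ). Set C = 0.5020 and solve for t:
e^(−t/τ) = (C − C_in)/(C₀ − C_in) = (0.5020 − 0.3719)/(2.541 − 0.3719) = 0.0599788
t = −τ ln(…) = 7.66241 × 2.81376 = 21.5602 min.

21.56 min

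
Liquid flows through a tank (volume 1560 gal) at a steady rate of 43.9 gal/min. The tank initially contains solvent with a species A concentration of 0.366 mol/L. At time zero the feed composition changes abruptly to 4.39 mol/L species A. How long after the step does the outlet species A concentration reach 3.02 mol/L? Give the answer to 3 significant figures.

38.3 min

Species balance: V dC/dt = Q(C_in − C) ⇒ τ = V/Q = 35.535 min.
C(t) = C_in + (C₀ − C_in) e^(−t/τ). Set C = 3.02 and solve for t:
e^(−t/τ) = (C − C_in)/(C₀ − C_in) = (3.02 − 4.39)/(0.366 − 4.39) = 0.34046
t = −τ ln(…) = 35.535 × 1.0775 = 38.288 min.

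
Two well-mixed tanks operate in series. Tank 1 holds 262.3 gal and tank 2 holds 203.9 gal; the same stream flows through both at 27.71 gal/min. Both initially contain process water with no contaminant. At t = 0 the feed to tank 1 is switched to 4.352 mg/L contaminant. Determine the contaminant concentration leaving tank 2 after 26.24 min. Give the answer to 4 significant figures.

3.559 mg/L

Species balance on tank i: dCᵢ/dt = (Cᵢ₋₁ − Cᵢ)/τᵢ with τᵢ = Vᵢ/Q.
τ₁ = 262.3/27.71 = 9.46590 min; τ₂ = 203.9/27.71 = 7.35835 min.
Solving the cascade with C₁(0)=C₂(0)=0 gives C₂(t) = C_in[1 − (τ₁ e^(−t/τ₁) − τ₂ e^(−t/τ₂))/(τ₁ − τ₂)].
At t = 26.24: e^(−t/τ₁) = 0.0625333, e^(−t/τ₂) = 0.0282683.
C₂ = 4.352·[1 − (9.46590·0.0625333 − 7.35835·0.0282683)/(2.10754)] = 4.352·0.817833 = 3.55921 mg/L.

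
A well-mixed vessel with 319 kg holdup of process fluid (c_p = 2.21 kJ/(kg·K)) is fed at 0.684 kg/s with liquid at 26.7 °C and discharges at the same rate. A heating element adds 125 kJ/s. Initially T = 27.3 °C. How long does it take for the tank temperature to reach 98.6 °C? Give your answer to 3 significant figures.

946 s

M c_p dT/dt = ṁ c_p (T_in − T) + Q̇.
τ = M/ṁ = 466.37 s; T_ss = T_in + Q̇/(ṁ c_p) = 109.39 °C.
T(t) = T_ss + (T₀ − T_ss) e^(−t/τ). Set T = 98.6:
e^(−t/τ) = (98.6 − 109.39)/(27.3 − 109.39) = 0.13146
t = −466.37 · ln(0.13146) = 946.30 s.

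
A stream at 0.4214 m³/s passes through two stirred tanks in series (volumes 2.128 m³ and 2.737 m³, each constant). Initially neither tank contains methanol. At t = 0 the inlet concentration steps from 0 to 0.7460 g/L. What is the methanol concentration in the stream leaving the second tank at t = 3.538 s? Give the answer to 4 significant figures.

Species balance on tank i: dCᵢ/dt = (Cᵢ₋₁ − Cᵢ)/τᵢ with τᵢ = Vᵢ/Q.
τ₁ = 2.128/0.4214 = 5.04983 s; τ₂ = 2.737/0.4214 = 6.49502 s.
Tank 1: C₁ = C_in(1 − e^(−t/τ₁)). Tank 2 (τ₁ ≠ τ₂): C₂ = C_in[1 − (τ₁ e^(−t/τ₁) − τ₂ e^(−t/τ₂))/(τ₁ − τ₂)].
At t = 3.538: e^(−t/τ₁) = 0.496279, e^(−t/τ₂) = 0.580001.
C₂ = 0.7460·[1 − (5.04983·0.496279 − 6.49502·0.580001)/(-1.44518)] = 0.7460·0.127453 = 0.0950797 g/L.

0.09508 g/L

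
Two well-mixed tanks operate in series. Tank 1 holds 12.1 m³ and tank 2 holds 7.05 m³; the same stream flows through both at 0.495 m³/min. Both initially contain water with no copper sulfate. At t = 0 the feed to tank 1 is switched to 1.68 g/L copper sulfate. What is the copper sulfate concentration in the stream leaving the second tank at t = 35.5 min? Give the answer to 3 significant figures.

0.932 g/L

Time constants: τᵢ = Vᵢ/Q for each well-mixed tank.
τ₁ = 12.1/0.495 = 24.444 min; τ₂ = 7.05/0.495 = 14.242 min.
Solving the cascade with C₁(0)=C₂(0)=0 gives C₂(t) = C_in[1 − (τ₁ e^(−t/τ₁) − τ₂ e^(−t/τ₂))/(τ₁ − τ₂)].
At t = 35.5: e^(−t/τ₁) = 0.23404, e^(−t/τ₂) = 0.082699.
C₂ = 1.68·[1 − (24.444·0.23404 − 14.242·0.082699)/(10.202)] = 1.68·0.55469 = 0.93187 g/L.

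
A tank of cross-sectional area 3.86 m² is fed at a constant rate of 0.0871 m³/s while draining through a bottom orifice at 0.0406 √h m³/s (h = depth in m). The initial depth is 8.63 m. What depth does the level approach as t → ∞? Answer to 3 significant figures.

Level balance: A dh/dt = 0.0871 − 0.0406 √h. Setting dh/dt = 0:
Q_in = 0.0406 √h_ss ⇒ √h_ss = 0.0871/0.0406 = 2.1453.
h_ss = 2.1453² = 4.6024 m. (Since h₀ = 8.63 m > h_ss, the level will fall toward this value.)

4.60 m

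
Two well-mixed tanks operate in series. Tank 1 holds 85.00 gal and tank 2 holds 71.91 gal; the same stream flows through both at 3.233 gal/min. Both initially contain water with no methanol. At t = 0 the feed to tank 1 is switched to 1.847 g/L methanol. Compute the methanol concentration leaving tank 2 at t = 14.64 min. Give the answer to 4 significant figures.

0.2282 g/L

Each tank obeys Vᵢ dCᵢ/dt = Q(Cᵢ₋₁ − Cᵢ), so τᵢ = Vᵢ/Q.
τ₁ = 85.00/3.233 = 26.2914 min; τ₂ = 71.91/3.233 = 22.2425 min.
Tank 1: C₁ = C_in(1 − e^(−t/τ₁)). Tank 2 (τ₁ ≠ τ₂): C₂ = C_in[1 − (τ₁ e^(−t/τ₁) − τ₂ e^(−t/τ₂))/(τ₁ − τ₂)].
At t = 14.64: e^(−t/τ₁) = 0.573019, e^(−t/τ₂) = 0.517783.
C₂ = 1.847·[1 − (26.2914·0.573019 − 22.2425·0.517783)/(4.04887)] = 1.847·0.123542 = 0.228182 g/L.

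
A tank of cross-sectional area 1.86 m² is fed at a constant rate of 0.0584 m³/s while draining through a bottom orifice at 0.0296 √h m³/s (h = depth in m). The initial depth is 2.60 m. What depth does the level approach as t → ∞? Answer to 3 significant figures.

Level balance: A dh/dt = 0.0584 − 0.0296 √h. Setting dh/dt = 0:
Q_in = 0.0296 √h_ss ⇒ √h_ss = 0.0584/0.0296 = 1.9730.
h_ss = 1.9730² = 3.8926 m. (Since h₀ = 2.60 m < h_ss, the level will rise toward this value.)

3.89 m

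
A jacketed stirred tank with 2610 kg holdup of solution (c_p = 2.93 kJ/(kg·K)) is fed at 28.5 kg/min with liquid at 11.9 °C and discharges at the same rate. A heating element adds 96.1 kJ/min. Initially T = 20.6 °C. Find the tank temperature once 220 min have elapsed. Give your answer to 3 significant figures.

M c_p dT/dt = ṁ c_p (T_in − T) + Q̇.
Rearrange: dT/dt = (T_ss − T)/τ with τ = M/ṁ = 91.579 min and T_ss = T_in + Q̇/(ṁ c_p) = 13.051 °C.
This is linear first-order; T(t) = T_ss + (T₀ − T_ss) e^(−t/τ).
T(220) = 13.051 + (7.5492)·e^(−220/91.579) = 13.051 + (7.5492)·0.090510 = 13.734 °C.

13.7 °C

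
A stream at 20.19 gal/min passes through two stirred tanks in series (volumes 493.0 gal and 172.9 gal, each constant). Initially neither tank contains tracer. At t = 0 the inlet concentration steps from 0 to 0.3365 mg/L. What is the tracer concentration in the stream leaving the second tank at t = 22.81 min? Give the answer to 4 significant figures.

0.1455 mg/L

Species balance on tank i: dCᵢ/dt = (Cᵢ₋₁ − Cᵢ)/τᵢ with τᵢ = Vᵢ/Q.
τ₁ = 493.0/20.19 = 24.4180 min; τ₂ = 172.9/20.19 = 8.56365 min.
Solving the cascade with C₁(0)=C₂(0)=0 gives C₂(t) = C_in[1 − (τ₁ e^(−t/τ₁) − τ₂ e^(−t/τ₂))/(τ₁ − τ₂)].
At t = 22.81: e^(−t/τ₁) = 0.392921, e^(−t/τ₂) = 0.0696979.
C₂ = 0.3365·[1 − (24.4180·0.392921 − 8.56365·0.0696979)/(15.8544)] = 0.3365·0.432492 = 0.145533 mg/L.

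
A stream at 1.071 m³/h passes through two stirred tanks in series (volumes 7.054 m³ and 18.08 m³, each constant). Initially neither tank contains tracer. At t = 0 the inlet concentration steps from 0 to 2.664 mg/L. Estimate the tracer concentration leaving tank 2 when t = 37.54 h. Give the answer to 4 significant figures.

2.197 mg/L

Species balance on tank i: dCᵢ/dt = (Cᵢ₋₁ − Cᵢ)/τᵢ with τᵢ = Vᵢ/Q.
τ₁ = 7.054/1.071 = 6.58637 h; τ₂ = 18.08/1.071 = 16.8814 h.
Solving the cascade with C₁(0)=C₂(0)=0 gives C₂(t) = C_in[1 − (τ₁ e^(−t/τ₁) − τ₂ e^(−t/τ₂))/(τ₁ − τ₂)].
At t = 37.54: e^(−t/τ₁) = 0.00334713, e^(−t/τ₂) = 0.108203.
C₂ = 2.664·[1 − (6.58637·0.00334713 − 16.8814·0.108203)/(-10.2951)] = 2.664·0.824714 = 2.19704 mg/L.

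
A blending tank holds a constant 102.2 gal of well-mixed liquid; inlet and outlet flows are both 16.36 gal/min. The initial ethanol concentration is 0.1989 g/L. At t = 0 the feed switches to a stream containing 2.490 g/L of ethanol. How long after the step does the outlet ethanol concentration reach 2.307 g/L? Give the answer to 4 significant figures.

Unsteady species balance (constant V, well mixed): V dC/dt = Q(C_in − C), so τ = V/Q = 6.24694 min.
C(t) = C_in + (C₀ − C_in) e^(−t/τ). Set C = 2.307 and solve for t:
e^(−t/τ) = (C − C_in)/(C₀ − C_in) = (2.307 − 2.490)/(0.1989 − 2.490) = 0.0798743
t = −τ ln(…) = 6.24694 × 2.52730 = 15.7879 min.

15.79 min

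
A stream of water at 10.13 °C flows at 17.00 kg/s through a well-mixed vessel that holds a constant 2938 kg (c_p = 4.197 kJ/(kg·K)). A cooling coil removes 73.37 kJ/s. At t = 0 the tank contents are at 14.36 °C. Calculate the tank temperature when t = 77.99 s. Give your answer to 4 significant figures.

Unsteady energy balance on the tank contents: M c_p dT/dt = ṁ c_p (T_in − T) − 73.37.
τ = M/ṁ = 172.824 s; T_ss = T_in − Q̇/(ṁ c_p) = 10.13 − 73.37/(17.00·4.197) = 9.10167 °C.
This is linear first-order; T(t) = T_ss + (T₀ − T_ss) e^(−t/τ).
T(77.99) = 9.10167 + (5.25833)·e^(−77.99/172.824) = 9.10167 + (5.25833)·0.636819 = 12.4503 °C.

12.45 °C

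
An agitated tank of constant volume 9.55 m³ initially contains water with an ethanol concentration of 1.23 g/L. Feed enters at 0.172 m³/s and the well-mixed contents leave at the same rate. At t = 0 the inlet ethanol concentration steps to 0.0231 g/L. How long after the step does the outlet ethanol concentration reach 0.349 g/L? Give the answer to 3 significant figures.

Species balance: V dC/dt = Q(C_in − C) ⇒ τ = V/Q = 55.523 s.
C(t) = C_in + (C₀ − C_in) e^(−t/τ). Set C = 0.349 and solve for t:
e^(−t/τ) = (C − C_in)/(C₀ − C_in) = (0.349 − 0.0231)/(1.23 − 0.0231) = 0.27003
t = −τ ln(…) = 55.523 × 1.3092 = 72.692 s.

72.7 s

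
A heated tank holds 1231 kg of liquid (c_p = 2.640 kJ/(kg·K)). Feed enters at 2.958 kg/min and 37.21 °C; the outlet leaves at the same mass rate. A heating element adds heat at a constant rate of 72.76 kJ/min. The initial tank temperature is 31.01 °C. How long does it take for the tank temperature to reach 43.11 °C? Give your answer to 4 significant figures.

629.7 min

Heat balance on the well-mixed liquid: M c_p dT/dt = ṁ c_p (T_in − T) + 72.76.
τ = M/ṁ = 416.160 min; T_ss = T_in + Q̇/(ṁ c_p) = 46.5273 °C.
T(t) = T_ss + (T₀ − T_ss) e^(−t/τ). Set T = 43.11:
e^(−t/τ) = (43.11 − 46.5273)/(31.01 − 46.5273) = 0.220226
t = −416.160 · ln(0.220226) = 629.692 min.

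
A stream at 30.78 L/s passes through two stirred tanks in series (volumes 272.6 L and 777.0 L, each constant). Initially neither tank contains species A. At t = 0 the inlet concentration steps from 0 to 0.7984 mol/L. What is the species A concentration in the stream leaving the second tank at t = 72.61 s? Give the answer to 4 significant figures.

Time constants: τᵢ = Vᵢ/Q for each well-mixed tank.
τ₁ = 272.6/30.78 = 8.85640 s; τ₂ = 777.0/30.78 = 25.2437 s.
Tank 1: C₁ = C_in(1 − e^(−t/τ₁)). Tank 2 (τ₁ ≠ τ₂): C₂ = C_in[1 − (τ₁ e^(−t/τ₁) − τ₂ e^(−t/τ₂))/(τ₁ − τ₂)].
At t = 72.61: e^(−t/τ₁) = 0.000275041, e^(−t/τ₂) = 0.0563392.
C₂ = 0.7984·[1 − (8.85640·0.000275041 − 25.2437·0.0563392)/(-16.3873)] = 0.7984·0.913361 = 0.729228 mol/L.

0.7292 mol/L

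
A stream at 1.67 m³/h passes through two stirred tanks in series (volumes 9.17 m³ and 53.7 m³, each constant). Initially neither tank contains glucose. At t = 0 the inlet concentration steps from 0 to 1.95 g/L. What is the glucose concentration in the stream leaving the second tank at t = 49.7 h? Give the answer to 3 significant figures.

1.45 g/L

Each tank obeys Vᵢ dCᵢ/dt = Q(Cᵢ₋₁ − Cᵢ), so τᵢ = Vᵢ/Q.
τ₁ = 9.17/1.67 = 5.4910 h; τ₂ = 53.7/1.67 = 32.156 h.
Tank 1: C₁ = C_in(1 − e^(−t/τ₁)). Tank 2 (τ₁ ≠ τ₂): C₂ = C_in[1 − (τ₁ e^(−t/τ₁) − τ₂ e^(−t/τ₂))/(τ₁ − τ₂)].
At t = 49.7: e^(−t/τ₁) = 0.00011726, e^(−t/τ₂) = 0.21318.
C₂ = 1.95·[1 − (5.4910·0.00011726 − 32.156·0.21318)/(-26.665)] = 1.95·0.74294 = 1.4487 g/L.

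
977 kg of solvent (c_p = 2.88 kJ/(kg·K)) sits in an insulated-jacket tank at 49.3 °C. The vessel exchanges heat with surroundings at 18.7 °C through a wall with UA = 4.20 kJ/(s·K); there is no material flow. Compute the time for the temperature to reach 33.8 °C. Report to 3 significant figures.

473 s

M c_p dT/dt = −UA(T − T_amb).
τ = M c_p/UA = 669.94 s; T_ss = T_amb = 18.700 °C.
T(t) = T_ss + (T₀ − T_ss)e^(−t/τ); set T = 33.8:
t = −τ ln[(T − T_ss)/(T₀ − T_ss)] = −669.94 · ln(0.49346) = 473.18 s.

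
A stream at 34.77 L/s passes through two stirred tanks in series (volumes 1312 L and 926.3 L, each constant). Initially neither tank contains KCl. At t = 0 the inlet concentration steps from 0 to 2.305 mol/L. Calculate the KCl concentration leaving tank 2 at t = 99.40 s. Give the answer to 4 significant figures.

1.875 mol/L

Species balance on tank i: dCᵢ/dt = (Cᵢ₋₁ − Cᵢ)/τᵢ with τᵢ = Vᵢ/Q.
τ₁ = 1312/34.77 = 37.7337 s; τ₂ = 926.3/34.77 = 26.6408 s.
Tank 1: C₁ = C_in(1 − e^(−t/τ₁)). Tank 2 (τ₁ ≠ τ₂): C₂ = C_in[1 − (τ₁ e^(−t/τ₁) − τ₂ e^(−t/τ₂))/(τ₁ − τ₂)].
At t = 99.40: e^(−t/τ₁) = 0.0717727, e^(−t/τ₂) = 0.0239659.
C₂ = 2.305·[1 − (37.7337·0.0717727 − 26.6408·0.0239659)/(11.0929)] = 2.305·0.813414 = 1.87492 mol/L.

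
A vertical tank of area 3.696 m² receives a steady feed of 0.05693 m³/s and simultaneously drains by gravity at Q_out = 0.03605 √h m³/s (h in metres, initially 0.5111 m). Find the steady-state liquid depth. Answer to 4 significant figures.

2.494 m

Unsteady balance on liquid volume: A dh/dt = Q_in − 0.03605 √h. At steady state dh/dt = 0:
Q_in = 0.03605 √h_ss ⇒ √h_ss = 0.05693/0.03605 = 1.57920.
h_ss = 1.57920² = 2.49386 m. (Since h₀ = 0.5111 m < h_ss, the level will rise toward this value.)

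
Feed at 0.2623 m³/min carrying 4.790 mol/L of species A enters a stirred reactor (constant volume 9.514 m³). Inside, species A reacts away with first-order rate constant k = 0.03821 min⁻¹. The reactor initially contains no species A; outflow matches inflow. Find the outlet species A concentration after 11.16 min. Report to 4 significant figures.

Accumulation = in − out − consumed: V dC/dt = Q C_in − Q C − k V C.
dC/dt = (Q/V) C_in − (Q/V + k) C; effective rate a = Q/V + k = 0.0275699 + 0.03821 = 0.0657799 min⁻¹.
C_ss = Q C_in/(Q + kV) = 2.00760 mol/L; C(t) = C_ss + (C₀ − C_ss) e^(−a t).
C(11.16) = 2.00760 + (-2.00760)·e^(−0.0657799·11.16) = 2.00760 + (-2.00760)·0.479935 = 1.04408 mol/L.

1.044 mol/L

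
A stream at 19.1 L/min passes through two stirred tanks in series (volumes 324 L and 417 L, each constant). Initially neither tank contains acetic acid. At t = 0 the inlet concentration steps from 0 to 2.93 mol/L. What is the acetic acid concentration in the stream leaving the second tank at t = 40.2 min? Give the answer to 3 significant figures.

Each tank obeys Vᵢ dCᵢ/dt = Q(Cᵢ₋₁ − Cᵢ), so τᵢ = Vᵢ/Q.
τ₁ = 324/19.1 = 16.963 min; τ₂ = 417/19.1 = 21.832 min.
Solving the cascade with C₁(0)=C₂(0)=0 gives C₂(t) = C_in[1 − (τ₁ e^(−t/τ₁) − τ₂ e^(−t/τ₂))/(τ₁ − τ₂)].
At t = 40.2: e^(−t/τ₁) = 0.093498, e^(−t/τ₂) = 0.15861.
C₂ = 2.93·[1 − (16.963·0.093498 − 21.832·0.15861)/(-4.8691)] = 2.93·0.61454 = 1.8006 mol/L.

1.80 mol/L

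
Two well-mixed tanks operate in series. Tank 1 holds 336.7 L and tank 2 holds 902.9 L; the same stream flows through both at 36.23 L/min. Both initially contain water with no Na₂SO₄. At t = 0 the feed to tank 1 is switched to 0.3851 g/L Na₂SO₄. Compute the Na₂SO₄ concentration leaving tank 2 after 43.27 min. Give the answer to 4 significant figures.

Time constants: τᵢ = Vᵢ/Q for each well-mixed tank.
τ₁ = 336.7/36.23 = 9.29340 min; τ₂ = 902.9/36.23 = 24.9213 min.
Tank 1: C₁ = C_in(1 − e^(−t/τ₁)). Tank 2 (τ₁ ≠ τ₂): C₂ = C_in[1 − (τ₁ e^(−t/τ₁) − τ₂ e^(−t/τ₂))/(τ₁ − τ₂)].
At t = 43.27: e^(−t/τ₁) = 0.00950449, e^(−t/τ₂) = 0.176178.
C₂ = 0.3851·[1 − (9.29340·0.00950449 − 24.9213·0.176178)/(-15.6279)] = 0.3851·0.724708 = 0.279085 g/L.

0.2791 g/L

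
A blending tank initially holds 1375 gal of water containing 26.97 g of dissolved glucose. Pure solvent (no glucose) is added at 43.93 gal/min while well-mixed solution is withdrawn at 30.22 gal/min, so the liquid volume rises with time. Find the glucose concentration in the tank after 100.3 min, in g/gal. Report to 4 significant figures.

0.002128 g/gal

Total volume: dV/dt = Q_in − Q_out = 13.7100 gal/min, so V(t) = 1375 + 13.7100 t and V(100.3) = 2750.11 gal.
Species balance (pure solvent in): dm/dt = −Q_out · m/V(t).
Separate: dm/m = −Q_out dt/V(t) ⇒ ln(m/m₀) = −(Q_out/(Q_in−Q_out)) ln(V/V₀).
m = m₀ (V₀/V)^(Q_out/(Q_in−Q_out)) = 26.97 × (1375/2750.11)^(2.20423) = 5.85197 g.
C = m/V = 5.85197/2750.11 = 0.00212790 g/gal.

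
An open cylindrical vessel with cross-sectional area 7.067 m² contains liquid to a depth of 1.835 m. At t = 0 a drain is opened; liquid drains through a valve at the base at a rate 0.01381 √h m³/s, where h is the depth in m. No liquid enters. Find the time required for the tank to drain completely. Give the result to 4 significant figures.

1386 s

Unsteady balance on liquid volume: A dh/dt = −0.01381 √h.
This is separable: 2 d(√h)/dt = −0.01381/A, so √h = √h₀ − (0.01381/(2A)) t.
Set h = 0: 2√h₀ = (0.01381/A) t_empty ⇒ t_empty = 2A√h₀/0.01381.
t_empty = 2·7.067·√1.835/0.01381 = 14.1340·1.35462/0.01381 = 1386.40 s.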